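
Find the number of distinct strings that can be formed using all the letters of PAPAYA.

The 6 letters of PAPAYA have repeats: A appearing 3 times and P appearing twice.
Dividing 6! = 720 by 3!·2! = 12 for the repeated letters gives 60.

60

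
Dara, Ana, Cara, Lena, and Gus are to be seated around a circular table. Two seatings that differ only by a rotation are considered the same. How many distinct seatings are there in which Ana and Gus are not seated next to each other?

Without the restriction there are (4)! = 24 seatings.
Those with Ana next to Gus: fuse the pair into one unit and seat 4 units around a circle — 2·(3)! = 12.
Subtracting, 24 − 12 = 12.

12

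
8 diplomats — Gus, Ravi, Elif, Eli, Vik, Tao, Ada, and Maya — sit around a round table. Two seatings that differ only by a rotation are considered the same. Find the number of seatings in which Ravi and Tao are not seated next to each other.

3600

Without the restriction there are (7)! = 5040 seatings.
Seatings with Ravi beside Tao: treat them as a block with 2 internal orders, giving 2 × (6)! = 1440.
Subtracting, 5040 − 1440 = 3600.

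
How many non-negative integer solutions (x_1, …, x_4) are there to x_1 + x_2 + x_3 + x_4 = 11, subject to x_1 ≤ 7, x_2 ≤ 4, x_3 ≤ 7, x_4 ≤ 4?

160

By stars and bars, unrestricted non-negative solutions to x_1+…+x_4 = 11 number C(11+3,3) = 364.
Subtract solutions that violate a single cap (substitute x_i' = x_i − (cap_i+1)): x_1 ≥ 8 gives C(6,3) = 20; x_2 ≥ 5 gives C(9,3) = 84; x_3 ≥ 8 gives C(6,3) = 20; x_4 ≥ 5 gives C(9,3) = 84. Together 208.
Add back pairs where two caps are both exceeded: 0 + 0 + 0 + 0 + 4 + 0 = 4.
By inclusion–exclusion the count is 364 − 208 + 4 = 160.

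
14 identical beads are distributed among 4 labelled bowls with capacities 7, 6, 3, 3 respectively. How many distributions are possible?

Ignoring the caps, the number of non-negative solutions to x_1+…+x_4 = 14 is C(17,3) = 680.
Subtract solutions that violate a single cap (substitute x_i' = x_i − (cap_i+1)): x_1 ≥ 8 gives C(9,3) = 84; x_2 ≥ 7 gives C(10,3) = 120; x_3 ≥ 4 gives C(13,3) = 286; x_4 ≥ 4 gives C(13,3) = 286. Together 776.
Add back pairs where two caps are both exceeded: 0 + 10 + 10 + 20 + 20 + 84 = 144.
By inclusion–exclusion the count is 680 − 776 + 144 = 48.

48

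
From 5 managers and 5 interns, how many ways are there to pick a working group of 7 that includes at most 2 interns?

Split by how many interns are chosen (0 through 2).
Sum: C(5,0)·C(5,7) + C(5,1)·C(5,6) + C(5,2)·C(5,5) = 0 + 0 + 10 = 10.

10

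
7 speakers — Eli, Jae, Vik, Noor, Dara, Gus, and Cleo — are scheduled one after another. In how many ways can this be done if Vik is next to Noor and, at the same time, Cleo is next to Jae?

Treat {Vik,Noor} as one block (2 orders) and {Cleo,Jae} as another (2 orders).
That leaves 5 units to arrange: 2 × 2 × 5! = 4 × 120 = 480.

480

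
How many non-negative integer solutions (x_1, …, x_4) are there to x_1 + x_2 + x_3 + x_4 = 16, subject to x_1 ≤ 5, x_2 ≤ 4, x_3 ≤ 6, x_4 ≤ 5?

35

Without the upper bounds there are C(19,3) = 969 ways to split 16 among 4 variables.
Subtract solutions that violate a single cap (substitute x_i' = x_i − (cap_i+1)): x_1 ≥ 6 gives C(13,3) = 286; x_2 ≥ 5 gives C(14,3) = 364; x_3 ≥ 7 gives C(12,3) = 220; x_4 ≥ 6 gives C(13,3) = 286. Together 1156.
Add back pairs where two caps are both exceeded: 56 + 20 + 35 + 35 + 56 + 20 = 222.
By inclusion–exclusion the count is 969 − 1156 + 222 = 35.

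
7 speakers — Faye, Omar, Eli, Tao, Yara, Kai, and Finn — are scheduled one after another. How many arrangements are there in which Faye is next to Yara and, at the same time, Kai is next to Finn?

480

Treat {Faye,Yara} as one block (2 orders) and {Kai,Finn} as another (2 orders).
That leaves 5 units to arrange: 2 × 2 × 5! = 4 × 120 = 480.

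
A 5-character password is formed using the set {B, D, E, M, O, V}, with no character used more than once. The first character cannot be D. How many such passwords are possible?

The first character has 6−1 = 5 choices (anything except D).
The remaining 4 characters are filled from the other 5 symbols without repetition: 5 × 4 × 3 × 2 = 120.
Total: 5 × 120 = 600.

600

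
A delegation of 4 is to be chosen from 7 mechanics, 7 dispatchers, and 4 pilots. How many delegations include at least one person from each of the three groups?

With no constraint there are C(18,4) = 3060 possible selections.
Subtract selections that omit an entire group: no mechanics → C(11,4) = 330; no dispatchers → C(11,4) = 330; no pilots → C(14,4) = 1001.
Add back selections omitting two groups (i.e. drawn from a single group): C(7,4) + C(7,4) + C(4,4) = 71.
By inclusion–exclusion: 3060 − 1661 + 71 = 1470.

1470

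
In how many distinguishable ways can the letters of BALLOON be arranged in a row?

The 7 letters of BALLOON have repeats: L appearing twice and O appearing twice.
The number of distinct arrangements is 7!/(2!·2!) = 5040/4 = 1260.

1260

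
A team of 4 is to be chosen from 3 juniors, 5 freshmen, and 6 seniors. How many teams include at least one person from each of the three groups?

Total 4-person selections from all 14: C(14,4) = 1001.
Subtract selections that omit an entire group: no juniors → C(11,4) = 330; no freshmen → C(9,4) = 126; no seniors → C(8,4) = 70.
Add back selections omitting two groups (i.e. drawn from a single group): C(3,4) + C(5,4) + C(6,4) = 20.
By inclusion–exclusion: 1001 − 526 + 20 = 495.

495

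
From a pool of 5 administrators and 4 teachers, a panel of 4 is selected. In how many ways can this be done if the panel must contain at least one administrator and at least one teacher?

Total 4-person selections from all 9: C(9,4) = 126.
Subtract selections that omit an entire group: no administrators → C(4,4) = 1; no teachers → C(5,4) = 5.
Both groups omitted at once is impossible, so 126 − 6 = 120.

120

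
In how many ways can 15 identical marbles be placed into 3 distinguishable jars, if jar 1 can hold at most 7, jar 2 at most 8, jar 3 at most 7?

Ignoring the caps, the number of non-negative solutions to x_1+…+x_3 = 15 is C(17,2) = 136.
Subtract solutions that violate a single cap (substitute x_i' = x_i − (cap_i+1)): x_1 ≥ 8 gives C(9,2) = 36; x_2 ≥ 9 gives C(8,2) = 28; x_3 ≥ 8 gives C(9,2) = 36. Together 100.
No two caps can be exceeded simultaneously, so the pair terms are all 0.
By inclusion–exclusion the count is 136 − 100 + 0 = 36.

36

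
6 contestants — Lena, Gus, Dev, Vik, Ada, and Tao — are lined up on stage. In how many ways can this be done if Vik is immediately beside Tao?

Treat {Vik, Tao} as a single unit. There are 5 units to order, and the pair itself can be ordered 2 ways.
That gives 2 × 5! = 2 × 120 = 240.

240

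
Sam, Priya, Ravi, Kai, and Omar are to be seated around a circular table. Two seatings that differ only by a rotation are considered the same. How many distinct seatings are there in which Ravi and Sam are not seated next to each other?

All circular seatings of 5 people number (4)! = 24.
Those with Ravi next to Sam: fuse the pair into one unit and seat 4 units around a circle — 2·(3)! = 12.
Subtracting, 24 − 12 = 12.

12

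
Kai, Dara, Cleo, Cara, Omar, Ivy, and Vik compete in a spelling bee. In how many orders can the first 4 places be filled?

840

There are 7 choices for 1st place, 6 for 2nd, and so on down to 4 for position 4.
That gives 7 × 6 × 5 × 4 = 840.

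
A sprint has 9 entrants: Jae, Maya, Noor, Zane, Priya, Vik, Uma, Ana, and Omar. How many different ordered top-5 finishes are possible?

There are 9 choices for 1st place, 8 for 2nd, and so on down to 5 for position 5.
That gives 9 × 8 × 7 × 6 × 5 = 15120.

15120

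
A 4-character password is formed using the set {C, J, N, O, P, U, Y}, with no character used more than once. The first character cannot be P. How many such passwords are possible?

The first character has 7−1 = 6 choices (anything except P).
The remaining 3 characters are filled from the other 6 symbols without repetition: 6 × 5 × 4 = 120.
Total: 6 × 120 = 720.

720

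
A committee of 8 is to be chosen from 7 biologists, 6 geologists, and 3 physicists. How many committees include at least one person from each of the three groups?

11529

With no constraint there are C(16,8) = 12870 possible selections.
Subtract selections that omit an entire group: no biologists → C(9,8) = 9; no geologists → C(10,8) = 45; no physicists → C(13,8) = 1287.
Add back selections omitting two groups (i.e. drawn from a single group): C(7,8) + C(6,8) + C(3,8) = 0.
By inclusion–exclusion: 12870 − 1341 + 0 = 11529.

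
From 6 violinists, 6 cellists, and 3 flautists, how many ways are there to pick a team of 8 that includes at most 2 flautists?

Split by how many flautists are chosen (0 through 2).
Sum: C(3,0)·C(12,8) + C(3,1)·C(12,7) + C(3,2)·C(12,6) = 495 + 2376 + 2772 = 5643.

5643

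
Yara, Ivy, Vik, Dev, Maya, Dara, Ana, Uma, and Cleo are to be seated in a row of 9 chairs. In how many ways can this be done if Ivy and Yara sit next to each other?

Place the 7 others and the Ivy-Yara pair as 8 objects in a line; the pair has 2 internal arrangements.
That gives 2 × 8! = 2 × 40320 = 80640.

80640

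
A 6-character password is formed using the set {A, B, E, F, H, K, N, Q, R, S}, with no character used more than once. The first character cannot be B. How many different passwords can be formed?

136080

The first character has 10−1 = 9 choices (anything except B).
The remaining 5 characters are filled from the other 9 symbols without repetition: 9 × 8 × 7 × 6 × 5 = 15120.
Total: 9 × 15120 = 136080.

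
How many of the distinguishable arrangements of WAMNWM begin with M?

Fix M in the first position and arrange the remaining 5 letters.
Those 5 letters have W appearing twice, giving (5)!/(2!) = 60.

60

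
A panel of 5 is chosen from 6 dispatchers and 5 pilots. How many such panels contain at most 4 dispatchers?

456

Split by how many dispatchers are chosen (0 through 4).
Sum: C(6,0)·C(5,5) + C(6,1)·C(5,4) + C(6,2)·C(5,3) + C(6,3)·C(5,2) + C(6,4)·C(5,1) = 1 + 30 + 150 + 200 + 75 = 456.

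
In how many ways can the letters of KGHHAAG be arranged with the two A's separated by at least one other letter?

Total arrangements of KGHHAAG: 7!/(2!·2!·2!) = 630.
Arrangements with the A's together: treat AA as one letter, giving (6)!/(2!·2!) = 180.
Hence 630 − 180 = 450.

450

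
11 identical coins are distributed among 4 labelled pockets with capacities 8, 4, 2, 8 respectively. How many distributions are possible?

Ignoring the caps, the number of non-negative solutions to x_1+…+x_4 = 11 is C(14,3) = 364.
Subtract solutions that violate a single cap (substitute x_i' = x_i − (cap_i+1)): x_1 ≥ 9 gives C(5,3) = 10; x_2 ≥ 5 gives C(9,3) = 84; x_3 ≥ 3 gives C(11,3) = 165; x_4 ≥ 9 gives C(5,3) = 10. Together 269.
Add back pairs where two caps are both exceeded: 0 + 0 + 0 + 20 + 0 + 0 = 20.
By inclusion–exclusion the count is 364 − 269 + 20 = 115.

115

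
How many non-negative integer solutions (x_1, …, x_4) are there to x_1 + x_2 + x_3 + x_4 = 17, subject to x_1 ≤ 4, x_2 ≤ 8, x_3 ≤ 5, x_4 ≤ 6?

79

Ignoring the caps, the number of non-negative solutions to x_1+…+x_4 = 17 is C(20,3) = 1140.
Subtract solutions that violate a single cap (substitute x_i' = x_i − (cap_i+1)): x_1 ≥ 5 gives C(15,3) = 455; x_2 ≥ 9 gives C(11,3) = 165; x_3 ≥ 6 gives C(14,3) = 364; x_4 ≥ 7 gives C(13,3) = 286. Together 1270.
Add back pairs where two caps are both exceeded: 20 + 84 + 56 + 10 + 4 + 35 = 209.
By inclusion–exclusion the count is 1140 − 1270 + 209 = 79.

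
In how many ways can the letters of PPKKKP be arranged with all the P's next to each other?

4

Treat the 3 copies of P as a single block. The multiset to arrange is then {PPP, K, K, K}, 4 items in all.
That gives (4)!/(3!) = 4 arrangements.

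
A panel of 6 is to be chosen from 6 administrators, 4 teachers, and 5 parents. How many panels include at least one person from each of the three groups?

4250

With no constraint there are C(15,6) = 5005 possible selections.
Selections missing a whole group: no administrators → C(9,6) = 84; no teachers → C(11,6) = 462; no parents → C(10,6) = 210.
Add back selections omitting two groups (i.e. drawn from a single group): C(6,6) + C(4,6) + C(5,6) = 1.
By inclusion–exclusion: 5005 − 756 + 1 = 4250.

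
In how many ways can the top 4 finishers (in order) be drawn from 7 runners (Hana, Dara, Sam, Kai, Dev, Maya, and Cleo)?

840

There are 7 choices for 1st place, 6 for 2nd, and so on down to 4 for position 4.
That gives 7 × 6 × 5 × 4 = 840.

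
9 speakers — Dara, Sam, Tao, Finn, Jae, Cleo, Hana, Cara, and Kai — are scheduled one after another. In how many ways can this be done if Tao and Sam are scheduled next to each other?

Treat {Tao, Sam} as a single unit. There are 8 units to order, and the pair itself can be ordered 2 ways.
That gives 2 × 8! = 2 × 40320 = 80640.

80640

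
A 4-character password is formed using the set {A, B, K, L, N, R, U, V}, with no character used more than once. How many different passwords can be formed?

With no repetition, fill the 4 characters in order: 8 choices, then 7, down to 5.
8 × 7 × 6 × 5 = 1680.

1680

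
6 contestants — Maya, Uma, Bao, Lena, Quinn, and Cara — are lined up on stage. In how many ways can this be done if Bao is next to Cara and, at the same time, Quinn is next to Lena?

96

Treat {Bao,Cara} as one block (2 orders) and {Quinn,Lena} as another (2 orders).
That leaves 4 units to arrange: 2 × 2 × 4! = 4 × 24 = 96.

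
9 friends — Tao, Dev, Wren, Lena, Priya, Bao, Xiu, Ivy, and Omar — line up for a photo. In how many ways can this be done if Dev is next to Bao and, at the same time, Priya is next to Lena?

Treat {Dev,Bao} as one block (2 orders) and {Priya,Lena} as another (2 orders).
That leaves 7 units to arrange: 2 × 2 × 7! = 4 × 5040 = 20160.

20160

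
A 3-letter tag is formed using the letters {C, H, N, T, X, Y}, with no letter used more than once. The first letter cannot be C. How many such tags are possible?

The first letter has 6−1 = 5 choices (anything except C).
The remaining 2 letters are filled from the other 5 symbols without repetition: 5 × 4 = 20.
Total: 5 × 20 = 100.

100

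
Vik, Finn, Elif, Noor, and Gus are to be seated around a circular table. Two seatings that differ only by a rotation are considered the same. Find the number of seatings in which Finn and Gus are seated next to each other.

12

Glue Finn and Gus into a block (2 internal orders). Seating 4 units around a circle gives (3)! arrangements.
So 2 × (3)! = 2 × 6 = 12.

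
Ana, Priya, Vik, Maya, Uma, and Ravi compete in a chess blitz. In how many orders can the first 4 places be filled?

360

There are 6 choices for 1st place, 5 for 2nd, and so on down to 3 for position 4.
That gives 6 × 5 × 4 × 3 = 360.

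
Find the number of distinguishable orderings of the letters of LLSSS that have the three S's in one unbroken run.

3

Treat the 3 copies of S as a single block. The multiset to arrange is then {SSS, L, L}, 3 items in all.
That gives (3)!/(2!) = 3 arrangements.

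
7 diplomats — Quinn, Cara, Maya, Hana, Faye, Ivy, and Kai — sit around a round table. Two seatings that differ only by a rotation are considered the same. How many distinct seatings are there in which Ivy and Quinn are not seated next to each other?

Without the restriction there are (6)! = 720 seatings.
Seatings with Ivy beside Quinn: treat them as a block with 2 internal orders, giving 2 × (5)! = 240.
Subtracting, 720 − 240 = 480.

480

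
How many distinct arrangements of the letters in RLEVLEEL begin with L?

Fix L in the first position and arrange the remaining 7 letters.
Those 7 letters have E appearing 3 times and L appearing twice, giving (7)!/(3!·2!) = 420.

420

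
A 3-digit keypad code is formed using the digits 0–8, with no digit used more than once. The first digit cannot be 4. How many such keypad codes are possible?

The first digit has 9−1 = 8 choices (anything except 4).
The remaining 2 digits are filled from the other 8 symbols without repetition: 8 × 7 = 56.
Total: 8 × 56 = 448.

448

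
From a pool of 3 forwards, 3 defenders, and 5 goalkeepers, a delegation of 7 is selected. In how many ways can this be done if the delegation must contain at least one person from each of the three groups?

Unrestricted: C(11,7) = 330 ways to pick any 7 of the 11.
Selections missing a whole group: no forwards → C(8,7) = 8; no defenders → C(8,7) = 8; no goalkeepers → C(6,7) = 0.
Add back selections omitting two groups (i.e. drawn from a single group): C(3,7) + C(3,7) + C(5,7) = 0.
By inclusion–exclusion: 330 − 16 + 0 = 314.

314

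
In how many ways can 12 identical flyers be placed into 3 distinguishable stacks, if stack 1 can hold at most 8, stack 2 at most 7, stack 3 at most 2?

15

Ignoring the caps, the number of non-negative solutions to x_1+…+x_3 = 12 is C(14,2) = 91.
Subtract solutions that violate a single cap (substitute x_i' = x_i − (cap_i+1)): x_1 ≥ 9 gives C(5,2) = 10; x_2 ≥ 8 gives C(6,2) = 15; x_3 ≥ 3 gives C(11,2) = 55. Together 80.
Add back pairs where two caps are both exceeded: 0 + 1 + 3 = 4.
By inclusion–exclusion the count is 91 − 80 + 4 = 15.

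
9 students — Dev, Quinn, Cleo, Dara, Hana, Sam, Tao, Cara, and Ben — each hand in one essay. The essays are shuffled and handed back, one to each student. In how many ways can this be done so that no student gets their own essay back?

133496

Count assignments avoiding every fixed point. For any j of the 9 students fixed to their own essay, the other 9−j can be arranged in (9−j)! ways.
By inclusion–exclusion this is Σ_{j=0}^{9} (−1)^j C(9,j)·(9−j)!.
Computing: 362880 − 362880 + 181440 − 60480 + 15120 − 3024 + 504 − 72 + 9 − 1 = 133496.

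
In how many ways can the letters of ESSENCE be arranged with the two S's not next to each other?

There are 7!/(3!·2!) = 420 arrangements of ESSENCE in total.
If the two S's are adjacent, glue them into one block, leaving 6 items to arrange: (6)!/(3!) = 120 ways.
Hence 420 − 120 = 300.

300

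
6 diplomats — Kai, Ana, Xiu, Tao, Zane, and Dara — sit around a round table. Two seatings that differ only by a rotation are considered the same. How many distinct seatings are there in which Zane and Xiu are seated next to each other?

Glue Zane and Xiu into a block (2 internal orders). Seating 5 units around a circle gives (4)! arrangements.
So 2 × (4)! = 2 × 24 = 48.

48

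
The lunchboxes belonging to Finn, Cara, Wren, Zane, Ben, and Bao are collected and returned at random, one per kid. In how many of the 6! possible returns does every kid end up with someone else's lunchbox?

265

Count assignments avoiding every fixed point. For any j of the 6 kids fixed to their own lunchbox, the other 6−j can be arranged in (6−j)! ways.
By inclusion–exclusion this is Σ_{j=0}^{6} (−1)^j C(6,j)·(6−j)!.
Computing: 720 − 720 + 360 − 120 + 30 − 6 + 1 = 265.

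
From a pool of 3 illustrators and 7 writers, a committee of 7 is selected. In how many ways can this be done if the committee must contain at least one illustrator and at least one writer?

With no constraint there are C(10,7) = 120 possible selections.
Subtract selections that omit an entire group: no illustrators → C(7,7) = 1; no writers → C(3,7) = 0.
Both groups omitted at once is impossible, so 120 − 1 = 119.

119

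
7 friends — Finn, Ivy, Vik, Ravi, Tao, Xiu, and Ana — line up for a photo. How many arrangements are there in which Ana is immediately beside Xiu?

1440

Place the 5 others and the Ana-Xiu pair as 6 objects in a line; the pair has 2 internal arrangements.
That gives 2 × 6! = 2 × 720 = 1440.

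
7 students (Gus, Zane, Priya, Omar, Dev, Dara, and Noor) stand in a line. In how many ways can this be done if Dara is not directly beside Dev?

There are 7! = 5040 arrangements in all. If Dara and Dev are adjacent, merging them into one block gives 2·(6)! = 1440 arrangements.
So 5040 − 1440 = 3600 arrangements keep them apart.

3600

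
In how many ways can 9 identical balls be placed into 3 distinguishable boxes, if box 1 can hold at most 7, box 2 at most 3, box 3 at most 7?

28

Ignoring the caps, the number of non-negative solutions to x_1+…+x_3 = 9 is C(11,2) = 55.
Subtract solutions that violate a single cap (substitute x_i' = x_i − (cap_i+1)): x_1 ≥ 8 gives C(3,2) = 3; x_2 ≥ 4 gives C(7,2) = 21; x_3 ≥ 8 gives C(3,2) = 3. Together 27.
No two caps can be exceeded simultaneously, so the pair terms are all 0.
By inclusion–exclusion the count is 55 − 27 + 0 = 28.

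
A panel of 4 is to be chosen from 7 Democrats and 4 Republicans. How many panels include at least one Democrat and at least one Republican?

Unrestricted: C(11,4) = 330 ways to pick any 4 of the 11.
Subtract selections that omit an entire group: no Democrats → C(4,4) = 1; no Republicans → C(7,4) = 35.
Both groups omitted at once is impossible, so 330 − 36 = 294.

294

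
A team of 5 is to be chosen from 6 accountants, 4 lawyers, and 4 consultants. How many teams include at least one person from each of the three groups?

1448

Unrestricted: C(14,5) = 2002 ways to pick any 5 of the 14.
Subtract selections that omit an entire group: no accountants → C(8,5) = 56; no lawyers → C(10,5) = 252; no consultants → C(10,5) = 252.
Add back selections omitting two groups (i.e. drawn from a single group): C(6,5) + C(4,5) + C(4,5) = 6.
By inclusion–exclusion: 2002 − 560 + 6 = 1448.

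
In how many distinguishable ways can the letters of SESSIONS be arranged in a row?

1680

The 8 letters of SESSIONS have repeats: S appearing 4 times.
So there are 8! / (4!) = 1680 distinguishable arrangements.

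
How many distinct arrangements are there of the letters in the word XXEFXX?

The 6 letters of XXEFXX have repeats: X appearing 4 times.
So there are 6! / (4!) = 30 distinguishable arrangements.

30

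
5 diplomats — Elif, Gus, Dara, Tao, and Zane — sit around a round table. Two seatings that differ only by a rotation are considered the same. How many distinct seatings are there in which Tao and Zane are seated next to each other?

12

Glue Tao and Zane into a block (2 internal orders). Seating 4 units around a circle gives (3)! arrangements.
So 2 × (3)! = 2 × 6 = 12.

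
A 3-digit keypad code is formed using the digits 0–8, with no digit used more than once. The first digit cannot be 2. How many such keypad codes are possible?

448

The first digit has 9−1 = 8 choices (anything except 2).
The remaining 2 digits are filled from the other 8 symbols without repetition: 8 × 7 = 56.
Total: 8 × 56 = 448.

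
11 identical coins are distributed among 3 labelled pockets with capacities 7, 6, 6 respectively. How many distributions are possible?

38

By stars and bars, unrestricted non-negative solutions to x_1+…+x_3 = 11 number C(11+2,2) = 78.
Subtract solutions that violate a single cap (substitute x_i' = x_i − (cap_i+1)): x_1 ≥ 8 gives C(5,2) = 10; x_2 ≥ 7 gives C(6,2) = 15; x_3 ≥ 7 gives C(6,2) = 15. Together 40.
No two caps can be exceeded simultaneously, so the pair terms are all 0.
By inclusion–exclusion the count is 78 − 40 + 0 = 38.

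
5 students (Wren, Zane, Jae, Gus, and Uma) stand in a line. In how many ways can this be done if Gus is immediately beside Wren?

Glue Gus and Wren into one block (2 internal orders), leaving 4 units to arrange in a row.
So the count is 2·(4)! = 48.

48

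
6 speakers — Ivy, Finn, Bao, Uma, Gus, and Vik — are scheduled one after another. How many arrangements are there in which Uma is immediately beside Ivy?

Place the 4 others and the Uma-Ivy pair as 5 objects in a line; the pair has 2 internal arrangements.
So the count is 2·(5)! = 240.

240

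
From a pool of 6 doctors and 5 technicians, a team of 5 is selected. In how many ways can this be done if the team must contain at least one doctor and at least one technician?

Unrestricted: C(11,5) = 462 ways to pick any 5 of the 11.
Selections missing a whole group: no doctors → C(5,5) = 1; no technicians → C(6,5) = 6.
Both groups omitted at once is impossible, so 462 − 7 = 455.

455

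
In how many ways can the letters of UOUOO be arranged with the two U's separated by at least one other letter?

6

Total arrangements of UOUOO: 5!/(3!·2!) = 10.
If the two U's are adjacent, glue them into one block, leaving 4 items to arrange: (4)!/(3!) = 4 ways.
Hence 10 − 4 = 6.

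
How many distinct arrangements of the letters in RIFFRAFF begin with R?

210

Fix R in the first position and arrange the remaining 7 letters.
Those 7 letters have F appearing 4 times, giving (7)!/(4!) = 210.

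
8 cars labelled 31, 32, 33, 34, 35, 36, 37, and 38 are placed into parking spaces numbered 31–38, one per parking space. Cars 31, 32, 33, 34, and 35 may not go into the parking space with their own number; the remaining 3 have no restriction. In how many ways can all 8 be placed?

Let Aᵢ (for 31 ≤ i ≤ 35) be the placements that put car i in its forbidden parking space. Any j of these fix j positions, leaving (8−j)! ways to fill the rest, and there are C(5,j) ways to pick which j.
By inclusion–exclusion, the number of valid placements is Σ_{j=0}^{5} (−1)^j C(5,j)·(8−j)!.
Computing: 40320 − 25200 + 7200 − 1200 + 120 − 6 = 21234.

21234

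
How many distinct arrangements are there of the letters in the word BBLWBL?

The 6 letters of BBLWBL have repeats: B appearing 3 times and L appearing twice.
The number of distinct arrangements is 6!/(3!·2!) = 720/12 = 60.

60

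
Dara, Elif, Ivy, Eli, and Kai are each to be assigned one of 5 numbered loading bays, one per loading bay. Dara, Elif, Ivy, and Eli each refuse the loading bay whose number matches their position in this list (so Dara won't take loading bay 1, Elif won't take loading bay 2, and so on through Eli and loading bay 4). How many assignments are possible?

Let Aᵢ (for 1 ≤ i ≤ 4) be the placements that put person i in their forbidden loading bay. Any j of these fix j positions, leaving (5−j)! ways to fill the rest, and there are C(4,j) ways to pick which j.
By inclusion–exclusion, the number of valid placements is Σ_{j=0}^{4} (−1)^j C(4,j)·(5−j)!.
Computing: 120 − 96 + 36 − 8 + 1 = 53.

53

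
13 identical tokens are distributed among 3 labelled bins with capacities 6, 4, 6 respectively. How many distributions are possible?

10

Without the upper bounds there are C(15,2) = 105 ways to split 13 among 3 bins.
Subtract solutions that violate a single cap (substitute x_i' = x_i − (cap_i+1)): x_1 ≥ 7 gives C(8,2) = 28; x_2 ≥ 5 gives C(10,2) = 45; x_3 ≥ 7 gives C(8,2) = 28. Together 101.
Add back pairs where two caps are both exceeded: 3 + 0 + 3 = 6.
By inclusion–exclusion the count is 105 − 101 + 6 = 10.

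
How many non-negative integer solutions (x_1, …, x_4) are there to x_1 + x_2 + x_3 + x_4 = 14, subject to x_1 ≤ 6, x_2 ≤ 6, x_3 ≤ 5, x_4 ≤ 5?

Ignoring the caps, the number of non-negative solutions to x_1+…+x_4 = 14 is C(17,3) = 680.
Subtract solutions that violate a single cap (substitute x_i' = x_i − (cap_i+1)): x_1 ≥ 7 gives C(10,3) = 120; x_2 ≥ 7 gives C(10,3) = 120; x_3 ≥ 6 gives C(11,3) = 165; x_4 ≥ 6 gives C(11,3) = 165. Together 570.
Add back pairs where two caps are both exceeded: 1 + 4 + 4 + 4 + 4 + 10 = 27.
By inclusion–exclusion the count is 680 − 570 + 27 = 137.

137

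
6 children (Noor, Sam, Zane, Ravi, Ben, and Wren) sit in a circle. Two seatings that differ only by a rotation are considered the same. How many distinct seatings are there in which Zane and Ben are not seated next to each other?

Without the restriction there are (5)! = 120 seatings.
Those with Zane next to Ben: fuse the pair into one unit and seat 5 units around a circle — 2·(4)! = 48.
Subtracting, 120 − 48 = 72.

72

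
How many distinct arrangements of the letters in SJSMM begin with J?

With the first slot taken by J, it remains to arrange the other 4 letters (SSMM).
Those 4 letters have M appearing twice and S appearing twice, giving (4)!/(2!·2!) = 6.

6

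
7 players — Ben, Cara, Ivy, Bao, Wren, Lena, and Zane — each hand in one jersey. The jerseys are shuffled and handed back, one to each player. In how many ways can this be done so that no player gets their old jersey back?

1854

This is the derangement count D_7: permutations of 7 items with no fixed point.
By inclusion–exclusion this is Σ_{j=0}^{7} (−1)^j C(7,j)·(7−j)!.
Computing: 5040 − 5040 + 2520 − 840 + 210 − 42 + 7 − 1 = 1854.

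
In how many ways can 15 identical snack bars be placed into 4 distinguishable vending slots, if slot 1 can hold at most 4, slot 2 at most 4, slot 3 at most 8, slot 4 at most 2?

19

Without the upper bounds there are C(18,3) = 816 ways to split 15 among 4 vending slots.
Subtract solutions that violate a single cap (substitute x_i' = x_i − (cap_i+1)): x_1 ≥ 5 gives C(13,3) = 286; x_2 ≥ 5 gives C(13,3) = 286; x_3 ≥ 9 gives C(9,3) = 84; x_4 ≥ 3 gives C(15,3) = 455. Together 1111.
Add back pairs where two caps are both exceeded: 56 + 4 + 120 + 4 + 120 + 20 = 324.
Subtract triples: 0 + 10 + 0 + 0 = 10.
By inclusion–exclusion the count is 816 − 1111 + 324 − 10 = 19.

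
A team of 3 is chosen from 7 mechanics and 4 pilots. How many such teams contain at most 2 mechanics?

Split by how many mechanics are chosen (0 through 2).
Sum: C(7,0)·C(4,3) + C(7,1)·C(4,2) + C(7,2)·C(4,1) = 4 + 42 + 84 = 130.

130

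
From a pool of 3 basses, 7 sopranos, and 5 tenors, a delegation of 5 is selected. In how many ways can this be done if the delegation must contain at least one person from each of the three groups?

Unrestricted: C(15,5) = 3003 ways to pick any 5 of the 15.
Subtract selections that omit an entire group: no basses → C(12,5) = 792; no sopranos → C(8,5) = 56; no tenors → C(10,5) = 252.
Add back selections omitting two groups (i.e. drawn from a single group): C(3,5) + C(7,5) + C(5,5) = 22.
By inclusion–exclusion: 3003 − 1100 + 22 = 1925.

1925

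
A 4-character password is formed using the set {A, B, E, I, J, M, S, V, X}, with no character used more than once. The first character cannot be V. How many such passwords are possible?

2688

The first character has 9−1 = 8 choices (anything except V).
The remaining 3 characters are filled from the other 8 symbols without repetition: 8 × 7 × 6 = 336.
Total: 8 × 336 = 2688.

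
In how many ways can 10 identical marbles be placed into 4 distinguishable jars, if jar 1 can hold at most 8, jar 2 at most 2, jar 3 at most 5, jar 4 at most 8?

127

Ignoring the caps, the number of non-negative solutions to x_1+…+x_4 = 10 is C(13,3) = 286.
Subtract solutions that violate a single cap (substitute x_i' = x_i − (cap_i+1)): x_1 ≥ 9 gives C(4,3) = 4; x_2 ≥ 3 gives C(10,3) = 120; x_3 ≥ 6 gives C(7,3) = 35; x_4 ≥ 9 gives C(4,3) = 4. Together 163.
Add back pairs where two caps are both exceeded: 0 + 0 + 0 + 4 + 0 + 0 = 4.
By inclusion–exclusion the count is 286 − 163 + 4 = 127.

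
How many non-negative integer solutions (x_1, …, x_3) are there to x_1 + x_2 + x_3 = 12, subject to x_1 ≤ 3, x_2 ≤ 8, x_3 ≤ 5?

By stars and bars, unrestricted non-negative solutions to x_1+…+x_3 = 12 number C(12+2,2) = 91.
Subtract solutions that violate a single cap (substitute x_i' = x_i − (cap_i+1)): x_1 ≥ 4 gives C(10,2) = 45; x_2 ≥ 9 gives C(5,2) = 10; x_3 ≥ 6 gives C(8,2) = 28. Together 83.
Add back pairs where two caps are both exceeded: 0 + 6 + 0 = 6.
By inclusion–exclusion the count is 91 − 83 + 6 = 14.

14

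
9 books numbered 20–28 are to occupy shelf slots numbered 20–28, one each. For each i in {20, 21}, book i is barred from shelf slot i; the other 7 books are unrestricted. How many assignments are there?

Let Aᵢ (for i ∈ {20, 21}) be the placements that put book i in its forbidden shelf slot. Any j of these fix j positions, leaving (9−j)! ways to fill the rest, and there are C(2,j) ways to pick which j.
By inclusion–exclusion, the number of valid placements is Σ_{j=0}^{2} (−1)^j C(2,j)·(9−j)!.
Computing: 362880 − 80640 + 5040 = 287280.

287280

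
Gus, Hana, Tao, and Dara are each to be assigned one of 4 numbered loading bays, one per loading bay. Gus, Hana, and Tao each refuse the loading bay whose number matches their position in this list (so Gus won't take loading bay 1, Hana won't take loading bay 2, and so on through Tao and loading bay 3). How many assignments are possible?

Let Aᵢ (for i ∈ {1, 2, 3}) be the placements that put person i in their forbidden loading bay. Any j of these fix j positions, leaving (4−j)! ways to fill the rest, and there are C(3,j) ways to pick which j.
By inclusion–exclusion, the number of valid placements is Σ_{j=0}^{3} (−1)^j C(3,j)·(4−j)!.
Computing: 24 − 18 + 6 − 1 = 11.

11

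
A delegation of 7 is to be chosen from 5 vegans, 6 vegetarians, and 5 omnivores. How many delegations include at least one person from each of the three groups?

Total 7-person selections from all 16: C(16,7) = 11440.
Subtract selections that omit an entire group: no vegans → C(11,7) = 330; no vegetarians → C(10,7) = 120; no omnivores → C(11,7) = 330.
Add back selections omitting two groups (i.e. drawn from a single group): C(5,7) + C(6,7) + C(5,7) = 0.
By inclusion–exclusion: 11440 − 780 + 0 = 10660.

10660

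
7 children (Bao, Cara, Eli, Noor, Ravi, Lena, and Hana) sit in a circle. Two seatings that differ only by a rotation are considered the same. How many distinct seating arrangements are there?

Seat Bao anywhere (absorbing the rotational symmetry), then permute the other 6: (6)! = 720.

720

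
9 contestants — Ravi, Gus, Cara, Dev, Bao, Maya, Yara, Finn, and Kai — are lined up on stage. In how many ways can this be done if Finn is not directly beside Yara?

There are 9! = 362880 arrangements in all. If Finn and Yara are adjacent, merging them into one block gives 2·(8)! = 80640 arrangements.
Complementary counting: 362880 − 80640 = 282240.

282240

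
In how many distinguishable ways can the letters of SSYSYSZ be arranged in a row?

Letter multiplicities in SSYSYSZ: S×4, Y×2, Z×1.
So there are 7! / (4!·2!) = 105 distinguishable arrangements.

105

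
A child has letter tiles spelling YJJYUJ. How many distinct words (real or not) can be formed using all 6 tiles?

60

YJJYUJ has 6 letters with J appearing 3 times and Y appearing twice.
Dividing 6! = 720 by 3!·2! = 12 for the repeated letters gives 60.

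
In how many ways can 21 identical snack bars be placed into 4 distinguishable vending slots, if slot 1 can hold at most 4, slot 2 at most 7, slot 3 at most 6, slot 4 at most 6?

Ignoring the caps, the number of non-negative solutions to x_1+…+x_4 = 21 is C(24,3) = 2024.
Subtract solutions that violate a single cap (substitute x_i' = x_i − (cap_i+1)): x_1 ≥ 5 gives C(19,3) = 969; x_2 ≥ 8 gives C(16,3) = 560; x_3 ≥ 7 gives C(17,3) = 680; x_4 ≥ 7 gives C(17,3) = 680. Together 2889.
Add back pairs where two caps are both exceeded: 165 + 220 + 220 + 84 + 84 + 120 = 893.
Subtract triples: 4 + 4 + 10 + 0 = 18.
By inclusion–exclusion the count is 2024 − 2889 + 893 − 18 = 10.

10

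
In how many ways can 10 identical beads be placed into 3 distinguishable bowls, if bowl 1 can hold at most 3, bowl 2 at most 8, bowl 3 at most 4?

17

Ignoring the caps, the number of non-negative solutions to x_1+…+x_3 = 10 is C(12,2) = 66.
Subtract solutions that violate a single cap (substitute x_i' = x_i − (cap_i+1)): x_1 ≥ 4 gives C(8,2) = 28; x_2 ≥ 9 gives C(3,2) = 3; x_3 ≥ 5 gives C(7,2) = 21. Together 52.
Add back pairs where two caps are both exceeded: 0 + 3 + 0 = 3.
By inclusion–exclusion the count is 66 − 52 + 3 = 17.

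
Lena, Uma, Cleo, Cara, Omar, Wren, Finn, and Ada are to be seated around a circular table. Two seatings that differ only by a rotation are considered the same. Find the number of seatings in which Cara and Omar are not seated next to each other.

Without the restriction there are (7)! = 5040 seatings.
Seatings with Cara beside Omar: treat them as a block with 2 internal orders, giving 2 × (6)! = 1440.
Subtracting, 5040 − 1440 = 3600.

3600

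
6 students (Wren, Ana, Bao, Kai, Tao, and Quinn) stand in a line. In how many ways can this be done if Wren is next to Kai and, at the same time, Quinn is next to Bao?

Treat {Wren,Kai} as one block (2 orders) and {Quinn,Bao} as another (2 orders).
That leaves 4 units to arrange: 2 × 2 × 4! = 4 × 24 = 96.

96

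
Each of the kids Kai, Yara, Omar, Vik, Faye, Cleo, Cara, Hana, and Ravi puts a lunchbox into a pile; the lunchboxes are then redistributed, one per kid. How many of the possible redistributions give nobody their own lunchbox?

133496

Count assignments avoiding every fixed point. For any j of the 9 kids fixed to their own lunchbox, the other 9−j can be arranged in (9−j)! ways.
By inclusion–exclusion this is Σ_{j=0}^{9} (−1)^j C(9,j)·(9−j)!.
Computing: 362880 − 362880 + 181440 − 60480 + 15120 − 3024 + 504 − 72 + 9 − 1 = 133496.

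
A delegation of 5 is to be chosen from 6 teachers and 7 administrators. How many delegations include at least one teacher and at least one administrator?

1260

Unrestricted: C(13,5) = 1287 ways to pick any 5 of the 13.
Subtract selections that omit an entire group: no teachers → C(7,5) = 21; no administrators → C(6,5) = 6.
Both groups omitted at once is impossible, so 1287 − 27 = 1260.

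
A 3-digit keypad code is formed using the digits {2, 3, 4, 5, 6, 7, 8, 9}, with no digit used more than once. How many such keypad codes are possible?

This is a permutation of 3 out of 8: P(8,3) = 8!/5!.
That product is 8 × 7 × 6 = 336.

336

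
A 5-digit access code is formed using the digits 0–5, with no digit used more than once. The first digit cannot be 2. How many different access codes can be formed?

600

The first digit has 6−1 = 5 choices (anything except 2).
The remaining 4 digits are filled from the other 5 symbols without repetition: 5 × 4 × 3 × 2 = 120.
Total: 5 × 120 = 600.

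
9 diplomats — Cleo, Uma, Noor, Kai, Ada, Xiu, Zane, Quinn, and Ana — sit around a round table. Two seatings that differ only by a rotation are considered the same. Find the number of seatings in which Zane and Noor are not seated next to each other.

30240

Without the restriction there are (8)! = 40320 seatings.
Seatings with Zane beside Noor: treat them as a block with 2 internal orders, giving 2 × (7)! = 10080.
Subtracting, 40320 − 10080 = 30240.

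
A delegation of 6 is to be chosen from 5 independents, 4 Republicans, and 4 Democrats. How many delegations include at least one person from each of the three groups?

Total 6-person selections from all 13: C(13,6) = 1716.
Selections missing a whole group: no independents → C(8,6) = 28; no Republicans → C(9,6) = 84; no Democrats → C(9,6) = 84.
Add back selections omitting two groups (i.e. drawn from a single group): C(5,6) + C(4,6) + C(4,6) = 0.
By inclusion–exclusion: 1716 − 196 + 0 = 1520.

1520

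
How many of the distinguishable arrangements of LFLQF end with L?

12

Fix L in the last position and arrange the remaining 4 letters.
Those 4 letters have F appearing twice, giving (4)!/(2!) = 12.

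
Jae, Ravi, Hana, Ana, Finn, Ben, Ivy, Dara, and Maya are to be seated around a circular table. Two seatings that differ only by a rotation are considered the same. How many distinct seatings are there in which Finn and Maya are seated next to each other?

10080

Treat {Finn, Maya} as one unit (2 internal orders) and seat the resulting 8 units around the table: (7)! circular arrangements.
So 2 × (7)! = 2 × 5040 = 10080.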